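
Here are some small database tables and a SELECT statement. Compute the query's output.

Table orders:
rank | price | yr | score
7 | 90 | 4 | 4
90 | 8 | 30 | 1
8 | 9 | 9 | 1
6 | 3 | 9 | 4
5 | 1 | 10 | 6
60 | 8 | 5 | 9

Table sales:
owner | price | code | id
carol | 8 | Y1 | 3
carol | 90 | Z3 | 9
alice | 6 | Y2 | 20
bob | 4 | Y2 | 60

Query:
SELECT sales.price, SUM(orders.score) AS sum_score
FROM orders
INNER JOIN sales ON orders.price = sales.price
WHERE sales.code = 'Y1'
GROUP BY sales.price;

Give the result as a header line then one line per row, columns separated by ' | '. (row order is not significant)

== RESULT ==
sales.price | sum_score
8 | 10

Derivation:
After JOIN sales (3 rows):
orders.rank | orders.price | orders.yr | orders.score | sales.owner | sales.price | sales.code | sales.id
7 | 90 | 4 | 4 | carol | 90 | Z3 | 9
90 | 8 | 30 | 1 | carol | 8 | Y1 | 3
60 | 8 | 5 | 9 | carol | 8 | Y1 | 3
After WHERE (2 rows):
orders.rank | orders.price | orders.yr | orders.score | sales.owner | sales.price | sales.code | sales.id
90 | 8 | 30 | 1 | carol | 8 | Y1 | 3
60 | 8 | 5 | 9 | carol | 8 | Y1 | 3
After GROUP BY (1 rows):
sales.price | sum_score
8 | 10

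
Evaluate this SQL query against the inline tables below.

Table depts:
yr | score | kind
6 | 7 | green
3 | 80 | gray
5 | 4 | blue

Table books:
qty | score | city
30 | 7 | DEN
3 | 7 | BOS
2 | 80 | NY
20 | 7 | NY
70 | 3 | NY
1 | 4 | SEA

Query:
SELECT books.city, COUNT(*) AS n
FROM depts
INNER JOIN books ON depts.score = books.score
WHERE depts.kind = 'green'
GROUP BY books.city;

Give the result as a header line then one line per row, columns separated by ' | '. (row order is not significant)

After JOIN books (5 rows):
depts.yr | depts.score | depts.kind | books.qty | books.score | books.city
6 | 7 | green | 30 | 7 | DEN
6 | 7 | green | 3 | 7 | BOS
6 | 7 | green | 20 | 7 | NY
3 | 80 | gray | 2 | 80 | NY
5 | 4 | blue | 1 | 4 | SEA
After WHERE (3 rows):
depts.yr | depts.score | depts.kind | books.qty | books.score | books.city
6 | 7 | green | 30 | 7 | DEN
6 | 7 | green | 3 | 7 | BOS
6 | 7 | green | 20 | 7 | NY
After GROUP BY (3 rows):
books.city | n
DEN | 1
BOS | 1
NY | 1

== RESULT ==
books.city | n
DEN | 1
BOS | 1
NY | 1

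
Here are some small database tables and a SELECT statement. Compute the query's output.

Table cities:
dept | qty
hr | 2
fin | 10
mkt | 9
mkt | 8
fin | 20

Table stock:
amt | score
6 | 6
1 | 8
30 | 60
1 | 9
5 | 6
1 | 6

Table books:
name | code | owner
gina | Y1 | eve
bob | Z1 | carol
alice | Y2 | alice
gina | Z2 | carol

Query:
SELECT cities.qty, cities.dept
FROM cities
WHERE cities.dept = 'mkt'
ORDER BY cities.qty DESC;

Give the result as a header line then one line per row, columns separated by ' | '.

== RESULT ==
cities.qty | cities.dept
9 | mkt
8 | mkt

Derivation:
After WHERE (2 rows):
cities.dept | cities.qty
mkt | 9
mkt | 8
After SELECT (2 rows):
cities.qty | cities.dept
9 | mkt
8 | mkt
After ORDER BY (2 rows):
cities.qty | cities.dept
9 | mkt
8 | mkt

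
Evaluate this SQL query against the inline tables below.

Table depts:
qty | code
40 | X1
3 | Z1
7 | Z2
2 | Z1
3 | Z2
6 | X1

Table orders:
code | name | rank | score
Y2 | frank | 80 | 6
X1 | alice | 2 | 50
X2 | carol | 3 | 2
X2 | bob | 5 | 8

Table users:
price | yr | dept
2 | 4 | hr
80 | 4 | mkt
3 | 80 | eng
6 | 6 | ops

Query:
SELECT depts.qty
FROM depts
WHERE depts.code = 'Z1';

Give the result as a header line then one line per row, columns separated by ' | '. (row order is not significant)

After WHERE (2 rows):
depts.qty | depts.code
3 | Z1
2 | Z1
After SELECT (2 rows):
depts.qty
3
2

== RESULT ==
depts.qty
3
2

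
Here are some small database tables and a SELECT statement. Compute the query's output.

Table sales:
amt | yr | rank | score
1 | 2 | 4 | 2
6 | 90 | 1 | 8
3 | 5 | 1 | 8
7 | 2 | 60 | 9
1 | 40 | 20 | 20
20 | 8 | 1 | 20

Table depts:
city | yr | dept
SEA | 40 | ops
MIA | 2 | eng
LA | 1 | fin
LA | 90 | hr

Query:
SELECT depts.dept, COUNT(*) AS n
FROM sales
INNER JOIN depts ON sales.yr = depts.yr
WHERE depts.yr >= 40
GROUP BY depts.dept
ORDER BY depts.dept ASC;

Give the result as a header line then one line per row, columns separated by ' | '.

After JOIN depts (4 rows):
sales.amt | sales.yr | sales.rank | sales.score | depts.city | depts.yr | depts.dept
1 | 2 | 4 | 2 | MIA | 2 | eng
6 | 90 | 1 | 8 | LA | 90 | hr
7 | 2 | 60 | 9 | MIA | 2 | eng
1 | 40 | 20 | 20 | SEA | 40 | ops
After WHERE (2 rows):
sales.amt | sales.yr | sales.rank | sales.score | depts.city | depts.yr | depts.dept
6 | 90 | 1 | 8 | LA | 90 | hr
1 | 40 | 20 | 20 | SEA | 40 | ops
After GROUP BY (2 rows):
depts.dept | n
hr | 1
ops | 1
After ORDER BY (2 rows):
depts.dept | n
hr | 1
ops | 1

== RESULT ==
depts.dept | n
hr | 1
ops | 1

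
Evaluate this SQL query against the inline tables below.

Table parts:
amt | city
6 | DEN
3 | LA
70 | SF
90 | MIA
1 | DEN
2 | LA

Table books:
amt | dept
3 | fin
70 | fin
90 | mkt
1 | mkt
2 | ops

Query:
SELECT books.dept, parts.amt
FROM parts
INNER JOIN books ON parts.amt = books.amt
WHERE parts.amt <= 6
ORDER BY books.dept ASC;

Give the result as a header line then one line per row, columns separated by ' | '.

After JOIN books (5 rows):
parts.amt | parts.city | books.amt | books.dept
3 | LA | 3 | fin
70 | SF | 70 | fin
90 | MIA | 90 | mkt
1 | DEN | 1 | mkt
2 | LA | 2 | ops
After WHERE (3 rows):
parts.amt | parts.city | books.amt | books.dept
3 | LA | 3 | fin
1 | DEN | 1 | mkt
2 | LA | 2 | ops
After SELECT (3 rows):
books.dept | parts.amt
fin | 3
mkt | 1
ops | 2
After ORDER BY (3 rows):
books.dept | parts.amt
fin | 3
mkt | 1
ops | 2

== RESULT ==
books.dept | parts.amt
fin | 3
mkt | 1
ops | 2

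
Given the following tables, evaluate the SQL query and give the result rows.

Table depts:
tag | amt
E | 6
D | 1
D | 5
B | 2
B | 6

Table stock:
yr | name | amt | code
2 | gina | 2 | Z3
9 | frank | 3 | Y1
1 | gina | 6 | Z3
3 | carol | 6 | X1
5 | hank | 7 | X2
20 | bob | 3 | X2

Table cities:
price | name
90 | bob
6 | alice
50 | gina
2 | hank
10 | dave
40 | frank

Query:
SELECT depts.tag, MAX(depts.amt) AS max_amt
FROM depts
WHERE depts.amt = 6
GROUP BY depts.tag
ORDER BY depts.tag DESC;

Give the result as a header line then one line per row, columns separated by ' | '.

After WHERE (2 rows):
depts.tag | depts.amt
E | 6
B | 6
After GROUP BY (2 rows):
depts.tag | max_amt
E | 6
B | 6
After ORDER BY (2 rows):
depts.tag | max_amt
E | 6
B | 6

== RESULT ==
depts.tag | max_amt
E | 6
B | 6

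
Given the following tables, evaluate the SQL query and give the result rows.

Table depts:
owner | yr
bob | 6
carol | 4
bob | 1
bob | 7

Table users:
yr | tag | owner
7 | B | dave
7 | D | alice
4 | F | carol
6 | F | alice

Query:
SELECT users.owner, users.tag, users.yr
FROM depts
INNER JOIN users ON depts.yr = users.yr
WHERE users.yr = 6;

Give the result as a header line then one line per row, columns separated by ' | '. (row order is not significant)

After JOIN users (4 rows):
depts.owner | depts.yr | users.yr | users.tag | users.owner
bob | 6 | 6 | F | alice
carol | 4 | 4 | F | carol
bob | 7 | 7 | B | dave
bob | 7 | 7 | D | alice
After WHERE (1 rows):
depts.owner | depts.yr | users.yr | users.tag | users.owner
bob | 6 | 6 | F | alice
After SELECT (1 rows):
users.owner | users.tag | users.yr
alice | F | 6

== RESULT ==
users.owner | users.tag | users.yr
alice | F | 6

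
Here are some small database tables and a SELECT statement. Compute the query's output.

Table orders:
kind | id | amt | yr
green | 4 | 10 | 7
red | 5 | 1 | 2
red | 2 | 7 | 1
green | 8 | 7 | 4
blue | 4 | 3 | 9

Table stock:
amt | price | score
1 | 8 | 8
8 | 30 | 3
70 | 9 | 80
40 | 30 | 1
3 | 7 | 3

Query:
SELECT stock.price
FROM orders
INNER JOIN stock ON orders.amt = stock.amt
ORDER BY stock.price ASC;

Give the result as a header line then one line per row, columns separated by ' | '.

== RESULT ==
stock.price
7
8

Derivation:
After JOIN stock (2 rows):
orders.kind | orders.id | orders.amt | orders.yr | stock.amt | stock.price | stock.score
red | 5 | 1 | 2 | 1 | 8 | 8
blue | 4 | 3 | 9 | 3 | 7 | 3
After SELECT (2 rows):
stock.price
8
7
After ORDER BY (2 rows):
stock.price
7
8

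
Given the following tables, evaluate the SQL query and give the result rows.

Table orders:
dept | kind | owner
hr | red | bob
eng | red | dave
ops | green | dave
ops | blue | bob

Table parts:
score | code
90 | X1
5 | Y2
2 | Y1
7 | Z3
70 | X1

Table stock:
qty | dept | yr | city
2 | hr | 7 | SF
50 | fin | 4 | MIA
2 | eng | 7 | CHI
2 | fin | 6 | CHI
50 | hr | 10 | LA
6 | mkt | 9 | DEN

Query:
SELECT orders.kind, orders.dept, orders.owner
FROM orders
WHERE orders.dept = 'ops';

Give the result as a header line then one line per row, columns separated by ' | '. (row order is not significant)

After WHERE (2 rows):
orders.dept | orders.kind | orders.owner
ops | green | dave
ops | blue | bob
After SELECT (2 rows):
orders.kind | orders.dept | orders.owner
green | ops | dave
blue | ops | bob

== RESULT ==
orders.kind | orders.dept | orders.owner
green | ops | dave
blue | ops | bob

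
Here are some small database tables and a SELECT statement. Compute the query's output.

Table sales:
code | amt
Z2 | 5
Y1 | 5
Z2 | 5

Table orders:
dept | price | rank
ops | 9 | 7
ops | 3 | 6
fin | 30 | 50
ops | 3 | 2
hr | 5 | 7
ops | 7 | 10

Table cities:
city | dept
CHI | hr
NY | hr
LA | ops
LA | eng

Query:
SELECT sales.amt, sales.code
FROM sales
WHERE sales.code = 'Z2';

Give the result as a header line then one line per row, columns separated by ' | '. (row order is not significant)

After WHERE (2 rows):
sales.code | sales.amt
Z2 | 5
Z2 | 5
After SELECT (2 rows):
sales.amt | sales.code
5 | Z2
5 | Z2

== RESULT ==
sales.amt | sales.code
5 | Z2
5 | Z2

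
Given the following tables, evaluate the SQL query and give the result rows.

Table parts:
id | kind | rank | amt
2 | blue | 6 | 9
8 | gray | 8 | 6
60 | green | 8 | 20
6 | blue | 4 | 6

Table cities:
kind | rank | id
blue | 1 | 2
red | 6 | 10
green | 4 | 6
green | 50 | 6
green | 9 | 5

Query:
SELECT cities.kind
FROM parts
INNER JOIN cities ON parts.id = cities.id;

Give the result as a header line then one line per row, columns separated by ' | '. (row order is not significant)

After JOIN cities (3 rows):
parts.id | parts.kind | parts.rank | parts.amt | cities.kind | cities.rank | cities.id
2 | blue | 6 | 9 | blue | 1 | 2
6 | blue | 4 | 6 | green | 4 | 6
6 | blue | 4 | 6 | green | 50 | 6
After SELECT (3 rows):
cities.kind
blue
green
green

== RESULT ==
cities.kind
blue
green
green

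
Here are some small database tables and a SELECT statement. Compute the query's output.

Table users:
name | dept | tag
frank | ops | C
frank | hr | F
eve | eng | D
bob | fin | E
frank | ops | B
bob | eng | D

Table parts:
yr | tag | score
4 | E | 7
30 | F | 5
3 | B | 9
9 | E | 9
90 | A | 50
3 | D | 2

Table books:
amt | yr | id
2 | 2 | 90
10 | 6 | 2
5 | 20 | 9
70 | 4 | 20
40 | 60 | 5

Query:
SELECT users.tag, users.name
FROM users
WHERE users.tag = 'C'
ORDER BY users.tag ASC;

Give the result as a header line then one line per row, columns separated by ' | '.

After WHERE (1 rows):
users.name | users.dept | users.tag
frank | ops | C
After SELECT (1 rows):
users.tag | users.name
C | frank
After ORDER BY (1 rows):
users.tag | users.name
C | frank

== RESULT ==
users.tag | users.name
C | frank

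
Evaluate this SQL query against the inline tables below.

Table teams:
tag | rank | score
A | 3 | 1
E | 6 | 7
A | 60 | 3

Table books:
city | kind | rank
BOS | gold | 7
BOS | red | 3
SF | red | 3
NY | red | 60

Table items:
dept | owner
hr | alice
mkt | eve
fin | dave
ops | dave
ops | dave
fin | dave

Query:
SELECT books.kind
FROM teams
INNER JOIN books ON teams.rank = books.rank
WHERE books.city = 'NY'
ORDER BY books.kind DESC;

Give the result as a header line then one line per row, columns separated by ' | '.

After JOIN books (3 rows):
teams.tag | teams.rank | teams.score | books.city | books.kind | books.rank
A | 3 | 1 | BOS | red | 3
A | 3 | 1 | SF | red | 3
A | 60 | 3 | NY | red | 60
After WHERE (1 rows):
teams.tag | teams.rank | teams.score | books.city | books.kind | books.rank
A | 60 | 3 | NY | red | 60
After SELECT (1 rows):
books.kind
red
After ORDER BY (1 rows):
books.kind
red

== RESULT ==
books.kind
red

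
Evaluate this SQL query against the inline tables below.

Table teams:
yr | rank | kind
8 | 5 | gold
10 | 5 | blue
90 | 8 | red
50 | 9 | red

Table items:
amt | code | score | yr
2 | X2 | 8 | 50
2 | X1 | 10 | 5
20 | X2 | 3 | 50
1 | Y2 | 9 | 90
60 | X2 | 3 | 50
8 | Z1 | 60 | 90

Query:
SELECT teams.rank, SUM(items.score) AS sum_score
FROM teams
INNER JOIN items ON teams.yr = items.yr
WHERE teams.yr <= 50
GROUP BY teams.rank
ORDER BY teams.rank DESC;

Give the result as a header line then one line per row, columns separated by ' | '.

== RESULT ==
teams.rank | sum_score
9 | 14

Derivation:
After JOIN items (5 rows):
teams.yr | teams.rank | teams.kind | items.amt | items.code | items.score | items.yr
90 | 8 | red | 1 | Y2 | 9 | 90
90 | 8 | red | 8 | Z1 | 60 | 90
50 | 9 | red | 2 | X2 | 8 | 50
50 | 9 | red | 20 | X2 | 3 | 50
50 | 9 | red | 60 | X2 | 3 | 50
After WHERE (3 rows):
teams.yr | teams.rank | teams.kind | items.amt | items.code | items.score | items.yr
50 | 9 | red | 2 | X2 | 8 | 50
50 | 9 | red | 20 | X2 | 3 | 50
50 | 9 | red | 60 | X2 | 3 | 50
After GROUP BY (1 rows):
teams.rank | sum_score
9 | 14
After ORDER BY (1 rows):
teams.rank | sum_score
9 | 14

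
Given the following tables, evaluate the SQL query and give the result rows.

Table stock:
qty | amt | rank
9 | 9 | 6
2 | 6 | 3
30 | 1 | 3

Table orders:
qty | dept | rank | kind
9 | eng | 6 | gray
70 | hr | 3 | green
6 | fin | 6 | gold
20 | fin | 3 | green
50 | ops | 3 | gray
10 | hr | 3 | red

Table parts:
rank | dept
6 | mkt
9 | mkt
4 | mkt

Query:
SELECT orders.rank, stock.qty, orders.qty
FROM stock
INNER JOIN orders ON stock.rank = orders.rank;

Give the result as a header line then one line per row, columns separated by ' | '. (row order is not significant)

After JOIN orders (10 rows):
stock.qty | stock.amt | stock.rank | orders.qty | orders.dept | orders.rank | orders.kind
9 | 9 | 6 | 9 | eng | 6 | gray
9 | 9 | 6 | 6 | fin | 6 | gold
2 | 6 | 3 | 70 | hr | 3 | green
2 | 6 | 3 | 20 | fin | 3 | green
2 | 6 | 3 | 50 | ops | 3 | gray
2 | 6 | 3 | 10 | hr | 3 | red
30 | 1 | 3 | 70 | hr | 3 | green
30 | 1 | 3 | 20 | fin | 3 | green
30 | 1 | 3 | 50 | ops | 3 | gray
30 | 1 | 3 | 10 | hr | 3 | red
After SELECT (10 rows):
orders.rank | stock.qty | orders.qty
6 | 9 | 9
6 | 9 | 6
3 | 2 | 70
3 | 2 | 20
3 | 2 | 50
3 | 2 | 10
3 | 30 | 70
3 | 30 | 20
3 | 30 | 50
3 | 30 | 10

== RESULT ==
orders.rank | stock.qty | orders.qty
6 | 9 | 9
6 | 9 | 6
3 | 2 | 70
3 | 2 | 20
3 | 2 | 50
3 | 2 | 10
3 | 30 | 70
3 | 30 | 20
3 | 30 | 50
3 | 30 | 10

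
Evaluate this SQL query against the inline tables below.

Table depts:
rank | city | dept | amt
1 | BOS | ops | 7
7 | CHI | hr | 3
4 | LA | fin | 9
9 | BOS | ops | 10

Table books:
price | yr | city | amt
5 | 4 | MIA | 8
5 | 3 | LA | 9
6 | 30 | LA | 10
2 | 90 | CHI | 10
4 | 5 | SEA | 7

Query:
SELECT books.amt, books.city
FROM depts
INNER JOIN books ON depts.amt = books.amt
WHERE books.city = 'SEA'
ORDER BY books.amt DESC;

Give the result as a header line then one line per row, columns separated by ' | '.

== RESULT ==
books.amt | books.city
7 | SEA

Derivation:
After JOIN books (4 rows):
depts.rank | depts.city | depts.dept | depts.amt | books.price | books.yr | books.city | books.amt
1 | BOS | ops | 7 | 4 | 5 | SEA | 7
4 | LA | fin | 9 | 5 | 3 | LA | 9
9 | BOS | ops | 10 | 6 | 30 | LA | 10
9 | BOS | ops | 10 | 2 | 90 | CHI | 10
After WHERE (1 rows):
depts.rank | depts.city | depts.dept | depts.amt | books.price | books.yr | books.city | books.amt
1 | BOS | ops | 7 | 4 | 5 | SEA | 7
After SELECT (1 rows):
books.amt | books.city
7 | SEA
After ORDER BY (1 rows):
books.amt | books.city
7 | SEA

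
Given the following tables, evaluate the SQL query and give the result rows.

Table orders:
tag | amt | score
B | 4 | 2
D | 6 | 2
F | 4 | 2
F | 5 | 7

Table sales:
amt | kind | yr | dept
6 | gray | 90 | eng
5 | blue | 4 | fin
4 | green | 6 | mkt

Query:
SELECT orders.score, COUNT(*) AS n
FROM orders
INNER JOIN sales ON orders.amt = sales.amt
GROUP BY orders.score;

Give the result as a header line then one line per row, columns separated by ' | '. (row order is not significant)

After JOIN sales (4 rows):
orders.tag | orders.amt | orders.score | sales.amt | sales.kind | sales.yr | sales.dept
B | 4 | 2 | 4 | green | 6 | mkt
D | 6 | 2 | 6 | gray | 90 | eng
F | 4 | 2 | 4 | green | 6 | mkt
F | 5 | 7 | 5 | blue | 4 | fin
After GROUP BY (2 rows):
orders.score | n
2 | 3
7 | 1

== RESULT ==
orders.score | n
2 | 3
7 | 1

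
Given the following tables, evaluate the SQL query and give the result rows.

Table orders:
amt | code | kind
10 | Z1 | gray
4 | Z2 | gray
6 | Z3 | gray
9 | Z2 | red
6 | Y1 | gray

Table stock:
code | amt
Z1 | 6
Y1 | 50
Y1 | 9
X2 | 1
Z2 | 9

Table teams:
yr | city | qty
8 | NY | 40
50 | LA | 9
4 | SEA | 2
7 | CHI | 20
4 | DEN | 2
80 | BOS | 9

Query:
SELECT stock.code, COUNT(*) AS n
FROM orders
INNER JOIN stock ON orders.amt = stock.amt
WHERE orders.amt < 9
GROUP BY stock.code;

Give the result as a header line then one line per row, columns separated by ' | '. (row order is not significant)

After JOIN stock (4 rows):
orders.amt | orders.code | orders.kind | stock.code | stock.amt
6 | Z3 | gray | Z1 | 6
9 | Z2 | red | Y1 | 9
9 | Z2 | red | Z2 | 9
6 | Y1 | gray | Z1 | 6
After WHERE (2 rows):
orders.amt | orders.code | orders.kind | stock.code | stock.amt
6 | Z3 | gray | Z1 | 6
6 | Y1 | gray | Z1 | 6
After GROUP BY (1 rows):
stock.code | n
Z1 | 2

== RESULT ==
stock.code | n
Z1 | 2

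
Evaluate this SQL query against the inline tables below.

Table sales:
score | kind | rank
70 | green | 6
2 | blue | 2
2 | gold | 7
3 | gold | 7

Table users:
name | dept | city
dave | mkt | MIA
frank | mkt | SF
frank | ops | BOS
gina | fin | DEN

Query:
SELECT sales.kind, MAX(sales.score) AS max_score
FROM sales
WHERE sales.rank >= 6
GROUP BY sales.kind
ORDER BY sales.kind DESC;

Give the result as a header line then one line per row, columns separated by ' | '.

After WHERE (3 rows):
sales.score | sales.kind | sales.rank
70 | green | 6
2 | gold | 7
3 | gold | 7
After GROUP BY (2 rows):
sales.kind | max_score
green | 70
gold | 3
After ORDER BY (2 rows):
sales.kind | max_score
green | 70
gold | 3

== RESULT ==
sales.kind | max_score
green | 70
gold | 3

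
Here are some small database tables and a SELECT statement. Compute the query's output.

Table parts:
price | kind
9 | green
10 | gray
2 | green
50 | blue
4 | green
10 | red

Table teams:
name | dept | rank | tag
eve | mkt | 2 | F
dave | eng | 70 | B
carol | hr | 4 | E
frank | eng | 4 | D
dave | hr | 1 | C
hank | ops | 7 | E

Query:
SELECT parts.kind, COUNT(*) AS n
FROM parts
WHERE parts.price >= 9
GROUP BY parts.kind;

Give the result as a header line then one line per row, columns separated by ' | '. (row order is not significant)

After WHERE (4 rows):
parts.price | parts.kind
9 | green
10 | gray
50 | blue
10 | red
After GROUP BY (4 rows):
parts.kind | n
green | 1
gray | 1
blue | 1
red | 1

== RESULT ==
parts.kind | n
green | 1
gray | 1
blue | 1
red | 1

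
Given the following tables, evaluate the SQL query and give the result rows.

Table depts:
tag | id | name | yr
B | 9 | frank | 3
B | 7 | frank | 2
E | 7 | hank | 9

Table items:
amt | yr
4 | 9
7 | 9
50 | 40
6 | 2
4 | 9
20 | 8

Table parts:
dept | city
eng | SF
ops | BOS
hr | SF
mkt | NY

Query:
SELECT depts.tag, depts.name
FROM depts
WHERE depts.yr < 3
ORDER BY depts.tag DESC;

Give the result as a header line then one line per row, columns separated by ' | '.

After WHERE (1 rows):
depts.tag | depts.id | depts.name | depts.yr
B | 7 | frank | 2
After SELECT (1 rows):
depts.tag | depts.name
B | frank
After ORDER BY (1 rows):
depts.tag | depts.name
B | frank

== RESULT ==
depts.tag | depts.name
B | frank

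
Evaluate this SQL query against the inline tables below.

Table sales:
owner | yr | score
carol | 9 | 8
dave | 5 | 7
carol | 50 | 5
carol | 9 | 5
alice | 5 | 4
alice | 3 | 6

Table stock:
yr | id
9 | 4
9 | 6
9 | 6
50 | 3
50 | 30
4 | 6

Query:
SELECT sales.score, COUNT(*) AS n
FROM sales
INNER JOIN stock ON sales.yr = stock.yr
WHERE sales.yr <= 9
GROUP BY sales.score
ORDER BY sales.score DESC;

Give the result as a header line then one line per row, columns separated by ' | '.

After JOIN stock (8 rows):
sales.owner | sales.yr | sales.score | stock.yr | stock.id
carol | 9 | 8 | 9 | 4
carol | 9 | 8 | 9 | 6
carol | 9 | 8 | 9 | 6
carol | 50 | 5 | 50 | 3
carol | 50 | 5 | 50 | 30
carol | 9 | 5 | 9 | 4
carol | 9 | 5 | 9 | 6
carol | 9 | 5 | 9 | 6
After WHERE (6 rows):
sales.owner | sales.yr | sales.score | stock.yr | stock.id
carol | 9 | 8 | 9 | 4
carol | 9 | 8 | 9 | 6
carol | 9 | 8 | 9 | 6
carol | 9 | 5 | 9 | 4
carol | 9 | 5 | 9 | 6
carol | 9 | 5 | 9 | 6
After GROUP BY (2 rows):
sales.score | n
8 | 3
5 | 3
After ORDER BY (2 rows):
sales.score | n
8 | 3
5 | 3

== RESULT ==
sales.score | n
8 | 3
5 | 3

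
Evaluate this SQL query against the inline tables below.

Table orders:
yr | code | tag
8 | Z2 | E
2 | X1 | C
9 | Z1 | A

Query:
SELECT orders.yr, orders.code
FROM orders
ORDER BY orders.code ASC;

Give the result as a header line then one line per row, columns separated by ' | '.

After SELECT (3 rows):
orders.yr | orders.code
8 | Z2
2 | X1
9 | Z1
After ORDER BY (3 rows):
orders.yr | orders.code
2 | X1
9 | Z1
8 | Z2

== RESULT ==
orders.yr | orders.code
2 | X1
9 | Z1
8 | Z2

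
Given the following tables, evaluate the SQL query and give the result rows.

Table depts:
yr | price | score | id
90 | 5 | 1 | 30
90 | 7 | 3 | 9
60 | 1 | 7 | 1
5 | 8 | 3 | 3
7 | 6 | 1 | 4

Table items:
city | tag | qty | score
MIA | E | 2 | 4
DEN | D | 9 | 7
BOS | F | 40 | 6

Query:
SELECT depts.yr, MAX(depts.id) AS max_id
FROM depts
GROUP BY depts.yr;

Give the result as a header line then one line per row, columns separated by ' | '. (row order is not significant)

== RESULT ==
depts.yr | max_id
90 | 30
60 | 1
5 | 3
7 | 4

Derivation:
After GROUP BY (4 rows):
depts.yr | max_id
90 | 30
60 | 1
5 | 3
7 | 4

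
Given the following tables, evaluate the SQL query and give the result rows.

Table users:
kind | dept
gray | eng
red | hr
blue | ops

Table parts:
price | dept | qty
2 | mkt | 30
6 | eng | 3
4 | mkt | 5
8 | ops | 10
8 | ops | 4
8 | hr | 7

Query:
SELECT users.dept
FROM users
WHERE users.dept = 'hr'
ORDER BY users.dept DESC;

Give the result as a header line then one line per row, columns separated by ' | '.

== RESULT ==
users.dept
hr

Derivation:
After WHERE (1 rows):
users.kind | users.dept
red | hr
After SELECT (1 rows):
users.dept
hr
After ORDER BY (1 rows):
users.dept
hr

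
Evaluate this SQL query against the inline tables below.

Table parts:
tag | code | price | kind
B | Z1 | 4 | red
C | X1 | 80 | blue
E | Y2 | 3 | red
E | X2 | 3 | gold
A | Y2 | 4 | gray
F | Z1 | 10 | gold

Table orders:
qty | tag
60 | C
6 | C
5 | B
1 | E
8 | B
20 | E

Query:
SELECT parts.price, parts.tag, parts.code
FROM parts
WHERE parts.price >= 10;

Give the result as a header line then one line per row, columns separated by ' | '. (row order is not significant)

After WHERE (2 rows):
parts.tag | parts.code | parts.price | parts.kind
C | X1 | 80 | blue
F | Z1 | 10 | gold
After SELECT (2 rows):
parts.price | parts.tag | parts.code
80 | C | X1
10 | F | Z1

== RESULT ==
parts.price | parts.tag | parts.code
80 | C | X1
10 | F | Z1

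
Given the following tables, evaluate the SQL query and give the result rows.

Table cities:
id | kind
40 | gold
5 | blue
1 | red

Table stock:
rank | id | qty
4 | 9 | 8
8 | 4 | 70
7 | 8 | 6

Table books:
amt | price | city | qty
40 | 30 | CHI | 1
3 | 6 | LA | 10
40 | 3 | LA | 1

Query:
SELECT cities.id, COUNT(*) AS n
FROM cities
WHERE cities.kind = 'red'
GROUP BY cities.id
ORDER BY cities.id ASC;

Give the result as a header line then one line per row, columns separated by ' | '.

After WHERE (1 rows):
cities.id | cities.kind
1 | red
After GROUP BY (1 rows):
cities.id | n
1 | 1
After ORDER BY (1 rows):
cities.id | n
1 | 1

== RESULT ==
cities.id | n
1 | 1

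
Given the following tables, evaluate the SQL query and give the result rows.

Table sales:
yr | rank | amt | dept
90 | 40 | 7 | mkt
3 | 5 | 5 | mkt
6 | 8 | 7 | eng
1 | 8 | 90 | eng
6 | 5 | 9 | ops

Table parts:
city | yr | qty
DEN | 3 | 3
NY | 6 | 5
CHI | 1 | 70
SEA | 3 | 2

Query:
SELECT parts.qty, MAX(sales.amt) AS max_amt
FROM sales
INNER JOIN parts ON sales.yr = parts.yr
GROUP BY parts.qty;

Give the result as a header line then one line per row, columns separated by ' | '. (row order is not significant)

After JOIN parts (5 rows):
sales.yr | sales.rank | sales.amt | sales.dept | parts.city | parts.yr | parts.qty
3 | 5 | 5 | mkt | DEN | 3 | 3
3 | 5 | 5 | mkt | SEA | 3 | 2
6 | 8 | 7 | eng | NY | 6 | 5
1 | 8 | 90 | eng | CHI | 1 | 70
6 | 5 | 9 | ops | NY | 6 | 5
After GROUP BY (4 rows):
parts.qty | max_amt
3 | 5
2 | 5
5 | 9
70 | 90

== RESULT ==
parts.qty | max_amt
3 | 5
2 | 5
5 | 9
70 | 90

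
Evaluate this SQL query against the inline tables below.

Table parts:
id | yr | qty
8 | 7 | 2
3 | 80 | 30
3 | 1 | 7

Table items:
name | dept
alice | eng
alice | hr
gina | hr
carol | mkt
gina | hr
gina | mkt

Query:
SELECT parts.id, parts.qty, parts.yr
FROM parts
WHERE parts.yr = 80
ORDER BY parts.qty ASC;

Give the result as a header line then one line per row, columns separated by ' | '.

== RESULT ==
parts.id | parts.qty | parts.yr
3 | 30 | 80

Derivation:
After WHERE (1 rows):
parts.id | parts.yr | parts.qty
3 | 80 | 30
After SELECT (1 rows):
parts.id | parts.qty | parts.yr
3 | 30 | 80
After ORDER BY (1 rows):
parts.id | parts.qty | parts.yr
3 | 30 | 80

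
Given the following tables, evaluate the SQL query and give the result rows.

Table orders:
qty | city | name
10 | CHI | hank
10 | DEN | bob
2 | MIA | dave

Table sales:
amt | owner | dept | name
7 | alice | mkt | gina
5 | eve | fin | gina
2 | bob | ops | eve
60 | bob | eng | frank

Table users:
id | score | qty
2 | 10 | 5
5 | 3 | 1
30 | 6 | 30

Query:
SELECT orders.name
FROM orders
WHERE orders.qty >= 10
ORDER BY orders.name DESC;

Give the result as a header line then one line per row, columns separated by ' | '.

== RESULT ==
orders.name
hank
bob

Derivation:
After WHERE (2 rows):
orders.qty | orders.city | orders.name
10 | CHI | hank
10 | DEN | bob
After SELECT (2 rows):
orders.name
hank
bob
After ORDER BY (2 rows):
orders.name
hank
bob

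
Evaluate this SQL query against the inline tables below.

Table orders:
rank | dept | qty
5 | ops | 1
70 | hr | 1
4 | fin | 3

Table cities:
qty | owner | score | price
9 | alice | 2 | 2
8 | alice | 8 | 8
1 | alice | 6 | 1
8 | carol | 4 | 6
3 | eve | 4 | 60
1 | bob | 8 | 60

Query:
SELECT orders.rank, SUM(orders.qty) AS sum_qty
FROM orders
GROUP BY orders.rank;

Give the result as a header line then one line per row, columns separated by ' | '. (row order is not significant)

After GROUP BY (3 rows):
orders.rank | sum_qty
5 | 1
70 | 1
4 | 3

== RESULT ==
orders.rank | sum_qty
5 | 1
70 | 1
4 | 3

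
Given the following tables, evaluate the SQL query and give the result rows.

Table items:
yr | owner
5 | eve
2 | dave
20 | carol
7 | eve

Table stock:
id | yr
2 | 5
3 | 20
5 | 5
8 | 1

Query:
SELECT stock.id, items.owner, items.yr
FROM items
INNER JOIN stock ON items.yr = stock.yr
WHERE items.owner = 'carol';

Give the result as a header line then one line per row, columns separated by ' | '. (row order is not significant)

After JOIN stock (3 rows):
items.yr | items.owner | stock.id | stock.yr
5 | eve | 2 | 5
5 | eve | 5 | 5
20 | carol | 3 | 20
After WHERE (1 rows):
items.yr | items.owner | stock.id | stock.yr
20 | carol | 3 | 20
After SELECT (1 rows):
stock.id | items.owner | items.yr
3 | carol | 20

== RESULT ==
stock.id | items.owner | items.yr
3 | carol | 20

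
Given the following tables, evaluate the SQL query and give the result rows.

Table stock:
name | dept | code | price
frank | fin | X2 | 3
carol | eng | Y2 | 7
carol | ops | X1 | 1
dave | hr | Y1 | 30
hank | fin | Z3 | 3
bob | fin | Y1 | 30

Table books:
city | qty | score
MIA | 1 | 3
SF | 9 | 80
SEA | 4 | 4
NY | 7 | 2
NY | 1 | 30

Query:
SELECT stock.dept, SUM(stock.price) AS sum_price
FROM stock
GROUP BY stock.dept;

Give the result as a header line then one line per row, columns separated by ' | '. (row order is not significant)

After GROUP BY (4 rows):
stock.dept | sum_price
fin | 36
eng | 7
ops | 1
hr | 30

== RESULT ==
stock.dept | sum_price
fin | 36
eng | 7
ops | 1
hr | 30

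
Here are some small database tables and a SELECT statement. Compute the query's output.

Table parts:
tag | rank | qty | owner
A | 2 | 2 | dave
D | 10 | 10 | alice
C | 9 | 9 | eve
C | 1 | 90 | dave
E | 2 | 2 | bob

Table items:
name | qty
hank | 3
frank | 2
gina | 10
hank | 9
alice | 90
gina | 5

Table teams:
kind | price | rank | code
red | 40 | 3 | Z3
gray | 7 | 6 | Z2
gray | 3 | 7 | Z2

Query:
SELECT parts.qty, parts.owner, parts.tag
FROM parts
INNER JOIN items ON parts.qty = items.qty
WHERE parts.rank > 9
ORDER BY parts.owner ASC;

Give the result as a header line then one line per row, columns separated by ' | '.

After JOIN items (5 rows):
parts.tag | parts.rank | parts.qty | parts.owner | items.name | items.qty
A | 2 | 2 | dave | frank | 2
D | 10 | 10 | alice | gina | 10
C | 9 | 9 | eve | hank | 9
C | 1 | 90 | dave | alice | 90
E | 2 | 2 | bob | frank | 2
After WHERE (1 rows):
parts.tag | parts.rank | parts.qty | parts.owner | items.name | items.qty
D | 10 | 10 | alice | gina | 10
After SELECT (1 rows):
parts.qty | parts.owner | parts.tag
10 | alice | D
After ORDER BY (1 rows):
parts.qty | parts.owner | parts.tag
10 | alice | D

== RESULT ==
parts.qty | parts.owner | parts.tag
10 | alice | D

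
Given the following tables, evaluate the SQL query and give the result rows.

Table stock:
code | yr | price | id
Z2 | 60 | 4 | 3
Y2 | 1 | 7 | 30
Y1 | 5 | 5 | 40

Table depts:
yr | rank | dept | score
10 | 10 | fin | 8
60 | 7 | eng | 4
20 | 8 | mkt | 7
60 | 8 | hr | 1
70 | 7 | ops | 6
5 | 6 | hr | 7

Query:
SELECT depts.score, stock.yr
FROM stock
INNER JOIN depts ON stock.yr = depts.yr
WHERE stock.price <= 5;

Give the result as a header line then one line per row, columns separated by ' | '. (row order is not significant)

== RESULT ==
depts.score | stock.yr
4 | 60
1 | 60
7 | 5

Derivation:
After JOIN depts (3 rows):
stock.code | stock.yr | stock.price | stock.id | depts.yr | depts.rank | depts.dept | depts.score
Z2 | 60 | 4 | 3 | 60 | 7 | eng | 4
Z2 | 60 | 4 | 3 | 60 | 8 | hr | 1
Y1 | 5 | 5 | 40 | 5 | 6 | hr | 7
After WHERE (3 rows):
stock.code | stock.yr | stock.price | stock.id | depts.yr | depts.rank | depts.dept | depts.score
Z2 | 60 | 4 | 3 | 60 | 7 | eng | 4
Z2 | 60 | 4 | 3 | 60 | 8 | hr | 1
Y1 | 5 | 5 | 40 | 5 | 6 | hr | 7
After SELECT (3 rows):
depts.score | stock.yr
4 | 60
1 | 60
7 | 5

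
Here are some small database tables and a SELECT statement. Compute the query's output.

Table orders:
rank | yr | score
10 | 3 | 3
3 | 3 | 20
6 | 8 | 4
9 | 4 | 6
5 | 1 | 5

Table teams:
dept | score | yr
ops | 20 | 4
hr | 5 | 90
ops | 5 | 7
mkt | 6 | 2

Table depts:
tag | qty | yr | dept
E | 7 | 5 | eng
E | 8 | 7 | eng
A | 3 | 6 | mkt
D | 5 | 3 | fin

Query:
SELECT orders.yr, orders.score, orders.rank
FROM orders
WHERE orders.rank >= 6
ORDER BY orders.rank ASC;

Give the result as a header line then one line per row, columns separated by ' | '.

== RESULT ==
orders.yr | orders.score | orders.rank
8 | 4 | 6
4 | 6 | 9
3 | 3 | 10

Derivation:
After WHERE (3 rows):
orders.rank | orders.yr | orders.score
10 | 3 | 3
6 | 8 | 4
9 | 4 | 6
After SELECT (3 rows):
orders.yr | orders.score | orders.rank
3 | 3 | 10
8 | 4 | 6
4 | 6 | 9
After ORDER BY (3 rows):
orders.yr | orders.score | orders.rank
8 | 4 | 6
4 | 6 | 9
3 | 3 | 10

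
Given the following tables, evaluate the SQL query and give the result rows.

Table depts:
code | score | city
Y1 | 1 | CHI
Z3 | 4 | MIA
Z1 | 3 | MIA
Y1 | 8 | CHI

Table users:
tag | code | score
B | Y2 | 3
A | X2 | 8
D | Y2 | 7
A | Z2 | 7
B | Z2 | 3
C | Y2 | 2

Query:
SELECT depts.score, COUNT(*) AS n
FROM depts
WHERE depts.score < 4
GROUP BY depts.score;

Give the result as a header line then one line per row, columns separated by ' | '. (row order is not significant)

After WHERE (2 rows):
depts.code | depts.score | depts.city
Y1 | 1 | CHI
Z1 | 3 | MIA
After GROUP BY (2 rows):
depts.score | n
1 | 1
3 | 1

== RESULT ==
depts.score | n
1 | 1
3 | 1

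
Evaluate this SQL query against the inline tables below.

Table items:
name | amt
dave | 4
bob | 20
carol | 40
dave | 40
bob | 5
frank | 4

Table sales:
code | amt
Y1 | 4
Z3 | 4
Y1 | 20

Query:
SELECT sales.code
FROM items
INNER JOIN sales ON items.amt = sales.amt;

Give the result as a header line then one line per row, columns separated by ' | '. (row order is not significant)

== RESULT ==
sales.code
Y1
Z3
Y1
Y1
Z3

Derivation:
After JOIN sales (5 rows):
items.name | items.amt | sales.code | sales.amt
dave | 4 | Y1 | 4
dave | 4 | Z3 | 4
bob | 20 | Y1 | 20
frank | 4 | Y1 | 4
frank | 4 | Z3 | 4
After SELECT (5 rows):
sales.code
Y1
Z3
Y1
Y1
Z3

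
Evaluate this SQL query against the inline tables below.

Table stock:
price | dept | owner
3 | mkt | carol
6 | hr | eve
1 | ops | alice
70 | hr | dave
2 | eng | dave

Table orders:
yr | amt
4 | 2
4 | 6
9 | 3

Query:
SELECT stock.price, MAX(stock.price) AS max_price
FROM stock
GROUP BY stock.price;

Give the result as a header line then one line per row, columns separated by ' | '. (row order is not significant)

== RESULT ==
stock.price | max_price
3 | 3
6 | 6
1 | 1
70 | 70
2 | 2

Derivation:
After GROUP BY (5 rows):
stock.price | max_price
3 | 3
6 | 6
1 | 1
70 | 70
2 | 2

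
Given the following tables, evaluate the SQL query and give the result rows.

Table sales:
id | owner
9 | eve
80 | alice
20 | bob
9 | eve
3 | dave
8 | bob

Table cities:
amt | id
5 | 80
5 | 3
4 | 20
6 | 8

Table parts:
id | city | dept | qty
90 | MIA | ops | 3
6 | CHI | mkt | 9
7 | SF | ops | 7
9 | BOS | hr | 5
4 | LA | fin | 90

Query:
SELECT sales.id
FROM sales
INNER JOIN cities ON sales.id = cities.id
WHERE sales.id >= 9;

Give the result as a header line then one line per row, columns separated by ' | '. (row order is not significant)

After JOIN cities (4 rows):
sales.id | sales.owner | cities.amt | cities.id
80 | alice | 5 | 80
20 | bob | 4 | 20
3 | dave | 5 | 3
8 | bob | 6 | 8
After WHERE (2 rows):
sales.id | sales.owner | cities.amt | cities.id
80 | alice | 5 | 80
20 | bob | 4 | 20
After SELECT (2 rows):
sales.id
80
20

== RESULT ==
sales.id
80
20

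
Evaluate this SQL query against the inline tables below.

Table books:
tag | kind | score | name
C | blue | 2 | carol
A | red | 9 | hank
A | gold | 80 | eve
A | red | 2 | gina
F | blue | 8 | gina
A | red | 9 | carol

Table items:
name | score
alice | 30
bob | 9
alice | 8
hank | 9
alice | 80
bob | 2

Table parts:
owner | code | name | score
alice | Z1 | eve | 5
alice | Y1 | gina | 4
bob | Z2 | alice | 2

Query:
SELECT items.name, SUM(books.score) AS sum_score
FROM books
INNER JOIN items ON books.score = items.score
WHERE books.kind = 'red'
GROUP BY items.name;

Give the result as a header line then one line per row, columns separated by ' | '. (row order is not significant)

After JOIN items (8 rows):
books.tag | books.kind | books.score | books.name | items.name | items.score
C | blue | 2 | carol | bob | 2
A | red | 9 | hank | bob | 9
A | red | 9 | hank | hank | 9
A | gold | 80 | eve | alice | 80
A | red | 2 | gina | bob | 2
F | blue | 8 | gina | alice | 8
A | red | 9 | carol | bob | 9
A | red | 9 | carol | hank | 9
After WHERE (5 rows):
books.tag | books.kind | books.score | books.name | items.name | items.score
A | red | 9 | hank | bob | 9
A | red | 9 | hank | hank | 9
A | red | 2 | gina | bob | 2
A | red | 9 | carol | bob | 9
A | red | 9 | carol | hank | 9
After GROUP BY (2 rows):
items.name | sum_score
bob | 20
hank | 18

== RESULT ==
items.name | sum_score
bob | 20
hank | 18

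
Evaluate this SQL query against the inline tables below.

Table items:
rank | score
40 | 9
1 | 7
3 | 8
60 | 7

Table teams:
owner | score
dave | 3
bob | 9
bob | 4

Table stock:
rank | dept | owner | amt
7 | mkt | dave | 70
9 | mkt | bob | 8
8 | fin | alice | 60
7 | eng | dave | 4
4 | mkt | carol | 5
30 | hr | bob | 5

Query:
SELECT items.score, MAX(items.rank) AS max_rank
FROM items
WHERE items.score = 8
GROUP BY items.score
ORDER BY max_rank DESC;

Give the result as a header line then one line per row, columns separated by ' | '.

After WHERE (1 rows):
items.rank | items.score
3 | 8
After GROUP BY (1 rows):
items.score | max_rank
8 | 3
After ORDER BY (1 rows):
items.score | max_rank
8 | 3

== RESULT ==
items.score | max_rank
8 | 3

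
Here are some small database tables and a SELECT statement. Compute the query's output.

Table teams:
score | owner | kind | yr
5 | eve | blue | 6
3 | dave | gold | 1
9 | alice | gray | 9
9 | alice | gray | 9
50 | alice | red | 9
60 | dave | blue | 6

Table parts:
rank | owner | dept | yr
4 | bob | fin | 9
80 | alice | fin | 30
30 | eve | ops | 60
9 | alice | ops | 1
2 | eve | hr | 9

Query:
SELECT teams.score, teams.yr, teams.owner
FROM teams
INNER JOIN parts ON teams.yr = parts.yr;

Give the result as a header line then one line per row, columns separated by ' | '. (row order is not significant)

== RESULT ==
teams.score | teams.yr | teams.owner
3 | 1 | dave
9 | 9 | alice
9 | 9 | alice
9 | 9 | alice
9 | 9 | alice
50 | 9 | alice
50 | 9 | alice

Derivation:
After JOIN parts (7 rows):
teams.score | teams.owner | teams.kind | teams.yr | parts.rank | parts.owner | parts.dept | parts.yr
3 | dave | gold | 1 | 9 | alice | ops | 1
9 | alice | gray | 9 | 4 | bob | fin | 9
9 | alice | gray | 9 | 2 | eve | hr | 9
9 | alice | gray | 9 | 4 | bob | fin | 9
9 | alice | gray | 9 | 2 | eve | hr | 9
50 | alice | red | 9 | 4 | bob | fin | 9
50 | alice | red | 9 | 2 | eve | hr | 9
After SELECT (7 rows):
teams.score | teams.yr | teams.owner
3 | 1 | dave
9 | 9 | alice
9 | 9 | alice
9 | 9 | alice
9 | 9 | alice
50 | 9 | alice
50 | 9 | alice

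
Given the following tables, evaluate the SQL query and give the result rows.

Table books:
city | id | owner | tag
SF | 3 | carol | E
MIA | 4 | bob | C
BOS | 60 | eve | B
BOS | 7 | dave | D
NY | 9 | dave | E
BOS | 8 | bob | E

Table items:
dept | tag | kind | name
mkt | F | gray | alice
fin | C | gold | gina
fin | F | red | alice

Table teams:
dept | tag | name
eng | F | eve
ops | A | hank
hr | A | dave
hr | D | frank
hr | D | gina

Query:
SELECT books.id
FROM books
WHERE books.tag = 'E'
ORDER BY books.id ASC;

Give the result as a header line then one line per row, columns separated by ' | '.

After WHERE (3 rows):
books.city | books.id | books.owner | books.tag
SF | 3 | carol | E
NY | 9 | dave | E
BOS | 8 | bob | E
After SELECT (3 rows):
books.id
3
9
8
After ORDER BY (3 rows):
books.id
3
8
9

== RESULT ==
books.id
3
8
9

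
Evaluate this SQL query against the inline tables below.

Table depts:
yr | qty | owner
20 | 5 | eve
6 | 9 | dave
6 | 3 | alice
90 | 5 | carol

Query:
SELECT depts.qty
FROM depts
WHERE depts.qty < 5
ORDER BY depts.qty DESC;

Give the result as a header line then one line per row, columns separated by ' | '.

After WHERE (1 rows):
depts.yr | depts.qty | depts.owner
6 | 3 | alice
After SELECT (1 rows):
depts.qty
3
After ORDER BY (1 rows):
depts.qty
3

== RESULT ==
depts.qty
3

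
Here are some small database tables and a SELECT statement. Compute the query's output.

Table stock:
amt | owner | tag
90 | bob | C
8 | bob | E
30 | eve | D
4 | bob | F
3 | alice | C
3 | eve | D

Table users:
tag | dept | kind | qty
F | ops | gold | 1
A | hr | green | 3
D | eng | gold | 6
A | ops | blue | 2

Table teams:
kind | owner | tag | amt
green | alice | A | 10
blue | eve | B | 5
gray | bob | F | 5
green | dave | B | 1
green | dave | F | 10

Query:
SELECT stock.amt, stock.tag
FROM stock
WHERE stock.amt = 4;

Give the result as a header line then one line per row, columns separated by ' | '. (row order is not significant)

After WHERE (1 rows):
stock.amt | stock.owner | stock.tag
4 | bob | F
After SELECT (1 rows):
stock.amt | stock.tag
4 | F

== RESULT ==
stock.amt | stock.tag
4 | F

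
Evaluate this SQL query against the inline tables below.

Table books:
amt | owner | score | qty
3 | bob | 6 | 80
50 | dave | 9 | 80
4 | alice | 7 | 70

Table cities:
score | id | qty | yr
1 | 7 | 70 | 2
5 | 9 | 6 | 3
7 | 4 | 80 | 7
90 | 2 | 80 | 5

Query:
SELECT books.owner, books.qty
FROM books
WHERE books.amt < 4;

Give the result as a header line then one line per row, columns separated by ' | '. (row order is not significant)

After WHERE (1 rows):
books.amt | books.owner | books.score | books.qty
3 | bob | 6 | 80
After SELECT (1 rows):
books.owner | books.qty
bob | 80

== RESULT ==
books.owner | books.qty
bob | 80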